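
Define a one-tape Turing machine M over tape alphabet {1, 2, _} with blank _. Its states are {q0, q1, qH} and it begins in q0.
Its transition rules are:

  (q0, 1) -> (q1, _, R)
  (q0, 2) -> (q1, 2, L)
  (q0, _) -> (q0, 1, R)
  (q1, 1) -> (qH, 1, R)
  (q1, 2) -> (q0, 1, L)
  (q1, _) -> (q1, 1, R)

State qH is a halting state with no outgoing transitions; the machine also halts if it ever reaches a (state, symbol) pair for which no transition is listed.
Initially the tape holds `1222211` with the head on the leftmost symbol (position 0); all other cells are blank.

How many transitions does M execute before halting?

q0 | [1]222211   read 1 → write _, move R, go to q1
q1 | _[2]22211   read 2 → write 1, move L, go to q0
q0 | [_]122211   read _ → write 1, move R, go to q0
q0 | 1[1]22211   read 1 → write _, move R, go to q1
q1 | 1_[2]2211   read 2 → write 1, move L, go to q0
q0 | 1[_]12211   read _ → write 1, move R, go to q0
q0 | 11[1]2211   read 1 → write _, move R, go to q1
q1 | 11_[2]211   read 2 → write 1, move L, go to q0
q0 | 11[_]1211   read _ → write 1, move R, go to q0
q0 | 111[1]211   read 1 → write _, move R, go to q1
q1 | 111_[2]11   read 2 → write 1, move L, go to q0
q0 | 111[_]111   read _ → write 1, move R, go to q0
q0 | 1111[1]11   read 1 → write _, move R, go to q1
q1 | 1111_[1]1   read 1 → write 1, move R, go to qH
qH | 1111_1[1]
M halts after 14 transitions.

14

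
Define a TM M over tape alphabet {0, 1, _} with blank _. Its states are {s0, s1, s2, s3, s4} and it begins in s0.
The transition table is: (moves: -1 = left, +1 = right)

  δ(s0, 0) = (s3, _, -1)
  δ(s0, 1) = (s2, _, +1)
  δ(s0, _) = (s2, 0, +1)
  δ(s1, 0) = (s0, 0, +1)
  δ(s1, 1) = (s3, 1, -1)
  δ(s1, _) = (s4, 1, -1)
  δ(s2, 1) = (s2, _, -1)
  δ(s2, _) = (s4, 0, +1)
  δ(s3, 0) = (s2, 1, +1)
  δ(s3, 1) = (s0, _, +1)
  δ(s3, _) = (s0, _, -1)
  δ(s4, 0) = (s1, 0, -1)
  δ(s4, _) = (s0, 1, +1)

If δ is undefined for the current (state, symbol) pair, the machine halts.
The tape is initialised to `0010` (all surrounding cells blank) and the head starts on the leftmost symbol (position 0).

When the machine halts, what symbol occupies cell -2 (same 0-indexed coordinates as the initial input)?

0

state=s0 head=0 tape=__[0]010   (s0,0)→(s3,_,-1)
state=s3 head=-1 tape=_[_]_010   (s3,_)→(s0,_,-1)
state=s0 head=-2 tape=[_]__010   (s0,_)→(s2,0,+1)
state=s2 head=-1 tape=0[_]_010   (s2,_)→(s4,0,+1)
state=s4 head=0 tape=00[_]010   (s4,_)→(s0,1,+1)
state=s0 head=1 tape=001[0]10   (s0,0)→(s3,_,-1)
state=s3 head=0 tape=00[1]_10   (s3,1)→(s0,_,+1)
state=s0 head=1 tape=00_[_]10   (s0,_)→(s2,0,+1)
state=s2 head=2 tape=00_0[1]0   (s2,1)→(s2,_,-1)
state=s2 head=1 tape=00_[0]_0
Cell -2 holds 0 when M halts.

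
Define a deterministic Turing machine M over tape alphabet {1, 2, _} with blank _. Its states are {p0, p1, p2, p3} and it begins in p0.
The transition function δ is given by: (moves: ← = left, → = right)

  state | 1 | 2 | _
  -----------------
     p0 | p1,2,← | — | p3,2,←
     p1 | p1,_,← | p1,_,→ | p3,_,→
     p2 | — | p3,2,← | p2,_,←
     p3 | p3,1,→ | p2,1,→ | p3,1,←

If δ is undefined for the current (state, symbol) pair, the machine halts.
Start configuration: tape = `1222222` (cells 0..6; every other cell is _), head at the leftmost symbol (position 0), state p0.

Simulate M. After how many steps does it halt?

22

state=p0 head=0 tape=_[1]222222_   (p0,1)→(p1,2,←)
state=p1 head=-1 tape=[_]2222222_   (p1,_)→(p3,_,→)
state=p3 head=0 tape=_[2]222222_   (p3,2)→(p2,1,→)
state=p2 head=1 tape=_1[2]22222_   (p2,2)→(p3,2,←)
state=p3 head=0 tape=_[1]222222_   (p3,1)→(p3,1,→)
state=p3 head=1 tape=_1[2]22222_   (p3,2)→(p2,1,→)
state=p2 head=2 tape=_11[2]2222_   (p2,2)→(p3,2,←)
state=p3 head=1 tape=_1[1]22222_   (p3,1)→(p3,1,→)
state=p3 head=2 tape=_11[2]2222_   (p3,2)→(p2,1,→)
state=p2 head=3 tape=_111[2]222_   (p2,2)→(p3,2,←)
state=p3 head=2 tape=_11[1]2222_   (p3,1)→(p3,1,→)
state=p3 head=3 tape=_111[2]222_   (p3,2)→(p2,1,→)
state=p2 head=4 tape=_1111[2]22_   (p2,2)→(p3,2,←)
state=p3 head=3 tape=_111[1]222_   (p3,1)→(p3,1,→)
state=p3 head=4 tape=_1111[2]22_   (p3,2)→(p2,1,→)
state=p2 head=5 tape=_11111[2]2_   (p2,2)→(p3,2,←)
state=p3 head=4 tape=_1111[1]22_   (p3,1)→(p3,1,→)
state=p3 head=5 tape=_11111[2]2_   (p3,2)→(p2,1,→)
state=p2 head=6 tape=_111111[2]_   (p2,2)→(p3,2,←)
state=p3 head=5 tape=_11111[1]2_   (p3,1)→(p3,1,→)
state=p3 head=6 tape=_111111[2]_   (p3,2)→(p2,1,→)
state=p2 head=7 tape=_1111111[_]   (p2,_)→(p2,_,←)
state=p2 head=6 tape=_111111[1]_
M halts after 22 transitions.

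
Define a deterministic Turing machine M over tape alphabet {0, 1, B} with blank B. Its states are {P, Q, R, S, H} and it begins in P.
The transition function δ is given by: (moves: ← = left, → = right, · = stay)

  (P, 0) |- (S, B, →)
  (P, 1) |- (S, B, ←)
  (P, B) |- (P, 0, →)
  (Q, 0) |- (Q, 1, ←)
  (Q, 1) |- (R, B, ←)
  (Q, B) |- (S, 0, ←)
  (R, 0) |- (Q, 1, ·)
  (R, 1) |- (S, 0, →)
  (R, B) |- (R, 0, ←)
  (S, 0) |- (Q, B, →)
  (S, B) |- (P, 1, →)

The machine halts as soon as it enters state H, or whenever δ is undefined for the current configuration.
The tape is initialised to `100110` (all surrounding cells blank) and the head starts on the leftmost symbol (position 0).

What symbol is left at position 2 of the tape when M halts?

1

P | B[1]00110   read 1 → write B, move ←, go to S
S | [B]B00110   read B → write 1, move →, go to P
P | 1[B]00110   read B → write 0, move →, go to P
P | 10[0]0110   read 0 → write B, move →, go to S
S | 10B[0]110   read 0 → write B, move →, go to Q
Q | 10BB[1]10   read 1 → write B, move ←, go to R
R | 10B[B]B10   read B → write 0, move ←, go to R
R | 10[B]0B10   read B → write 0, move ←, go to R
R | 1[0]00B10   read 0 → write 1, move ·, go to Q
Q | 1[1]00B10   read 1 → write B, move ←, go to R
R | [1]B00B10   read 1 → write 0, move →, go to S
S | 0[B]00B10   read B → write 1, move →, go to P
P | 01[0]0B10   read 0 → write B, move →, go to S
S | 01B[0]B10   read 0 → write B, move →, go to Q
Q | 01BB[B]10   read B → write 0, move ←, go to S
S | 01B[B]010   read B → write 1, move →, go to P
P | 01B1[0]10   read 0 → write B, move →, go to S
S | 01B1B[1]0
Cell 2 holds 1 when M halts.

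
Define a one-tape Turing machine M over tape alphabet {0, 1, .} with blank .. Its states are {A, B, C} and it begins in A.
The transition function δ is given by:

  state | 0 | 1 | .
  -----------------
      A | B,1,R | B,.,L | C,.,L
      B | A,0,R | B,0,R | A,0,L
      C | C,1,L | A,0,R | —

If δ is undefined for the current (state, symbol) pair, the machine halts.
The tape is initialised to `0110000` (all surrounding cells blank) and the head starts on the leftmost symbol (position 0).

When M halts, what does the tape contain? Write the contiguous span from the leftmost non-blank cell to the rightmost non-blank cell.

A | .[0]110000.   read 0 → write 1, move R, go to B
B | .1[1]10000.   read 1 → write 0, move R, go to B
B | .10[1]0000.   read 1 → write 0, move R, go to B
B | .100[0]000.   read 0 → write 0, move R, go to A
A | .1000[0]00.   read 0 → write 1, move R, go to B
B | .10001[0]0.   read 0 → write 0, move R, go to A
A | .100010[0].   read 0 → write 1, move R, go to B
B | .1000101[.]   read . → write 0, move L, go to A
A | .100010[1]0   read 1 → write ., move L, go to B
B | .10001[0].0   read 0 → write 0, move R, go to A
A | .100010[.]0   read . → write ., move L, go to C
C | .10001[0].0   read 0 → write 1, move L, go to C
C | .1000[1]1.0   read 1 → write 0, move R, go to A
A | .10000[1].0   read 1 → write ., move L, go to B
B | .1000[0]..0   read 0 → write 0, move R, go to A
A | .10000[.].0   read . → write ., move L, go to C
C | .1000[0]..0   read 0 → write 1, move L, go to C
C | .100[0]1..0   read 0 → write 1, move L, go to C
C | .10[0]11..0   read 0 → write 1, move L, go to C
C | .1[0]111..0   read 0 → write 1, move L, go to C
C | .[1]1111..0   read 1 → write 0, move R, go to A
A | .0[1]111..0   read 1 → write ., move L, go to B
B | .[0].111..0   read 0 → write 0, move R, go to A
A | .0[.]111..0   read . → write ., move L, go to C
C | .[0].111..0   read 0 → write 1, move L, go to C
C | [.]1.111..0
The non-blank tape span at halt is 1.111..0.

1.111..0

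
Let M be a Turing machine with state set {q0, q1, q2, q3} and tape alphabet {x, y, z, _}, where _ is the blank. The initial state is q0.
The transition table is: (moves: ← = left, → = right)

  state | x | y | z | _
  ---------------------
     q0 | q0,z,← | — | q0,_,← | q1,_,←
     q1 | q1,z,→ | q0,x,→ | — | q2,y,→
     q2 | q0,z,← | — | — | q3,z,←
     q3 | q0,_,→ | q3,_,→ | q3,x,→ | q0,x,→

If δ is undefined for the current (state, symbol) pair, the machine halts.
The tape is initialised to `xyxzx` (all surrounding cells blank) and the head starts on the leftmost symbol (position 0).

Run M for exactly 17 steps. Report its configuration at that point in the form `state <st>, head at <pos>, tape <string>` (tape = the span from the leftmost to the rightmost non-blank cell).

q0 | __[x]yxzx   read x → write z, move ←, go to q0
q0 | _[_]zyxzx   read _ → write _, move ←, go to q1
q1 | [_]_zyxzx   read _ → write y, move →, go to q2
q2 | y[_]zyxzx   read _ → write z, move ←, go to q3
q3 | [y]zzyxzx   read y → write _, move →, go to q3
q3 | _[z]zyxzx   read z → write x, move →, go to q3
q3 | _x[z]yxzx   read z → write x, move →, go to q3
q3 | _xx[y]xzx   read y → write _, move →, go to q3
q3 | _xx_[x]zx   read x → write _, move →, go to q0
q0 | _xx__[z]x   read z → write _, move ←, go to q0
q0 | _xx_[_]_x   read _ → write _, move ←, go to q1
q1 | _xx[_]__x   read _ → write y, move →, go to q2
q2 | _xxy[_]_x   read _ → write z, move ←, go to q3
q3 | _xx[y]z_x   read y → write _, move →, go to q3
q3 | _xx_[z]_x   read z → write x, move →, go to q3
q3 | _xx_x[_]x   read _ → write x, move →, go to q0
q0 | _xx_xx[x]   read x → write z, move ←, go to q0
q0 | _xx_x[x]z
After 17 steps: state q0, head at 3, tape xx_xxz.

state q0, head at 3, tape xx_xxz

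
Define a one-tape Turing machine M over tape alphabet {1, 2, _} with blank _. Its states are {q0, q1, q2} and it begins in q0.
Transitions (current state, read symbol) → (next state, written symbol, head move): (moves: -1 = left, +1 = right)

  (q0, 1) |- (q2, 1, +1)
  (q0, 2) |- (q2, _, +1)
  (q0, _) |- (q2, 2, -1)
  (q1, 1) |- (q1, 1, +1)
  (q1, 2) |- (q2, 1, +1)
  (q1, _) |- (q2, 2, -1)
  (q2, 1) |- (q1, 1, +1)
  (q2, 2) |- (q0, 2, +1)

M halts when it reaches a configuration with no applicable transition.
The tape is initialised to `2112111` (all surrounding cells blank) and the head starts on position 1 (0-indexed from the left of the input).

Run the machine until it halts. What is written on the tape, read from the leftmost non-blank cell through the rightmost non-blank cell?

state=q0 head=1 tape=2[1]12111__   (q0,1)→(q2,1,+1)
state=q2 head=2 tape=21[1]2111__   (q2,1)→(q1,1,+1)
state=q1 head=3 tape=211[2]111__   (q1,2)→(q2,1,+1)
state=q2 head=4 tape=2111[1]11__   (q2,1)→(q1,1,+1)
state=q1 head=5 tape=21111[1]1__   (q1,1)→(q1,1,+1)
state=q1 head=6 tape=211111[1]__   (q1,1)→(q1,1,+1)
state=q1 head=7 tape=2111111[_]_   (q1,_)→(q2,2,-1)
state=q2 head=6 tape=211111[1]2_   (q2,1)→(q1,1,+1)
state=q1 head=7 tape=2111111[2]_   (q1,2)→(q2,1,+1)
state=q2 head=8 tape=21111111[_]
The non-blank tape span at halt is 21111111.

21111111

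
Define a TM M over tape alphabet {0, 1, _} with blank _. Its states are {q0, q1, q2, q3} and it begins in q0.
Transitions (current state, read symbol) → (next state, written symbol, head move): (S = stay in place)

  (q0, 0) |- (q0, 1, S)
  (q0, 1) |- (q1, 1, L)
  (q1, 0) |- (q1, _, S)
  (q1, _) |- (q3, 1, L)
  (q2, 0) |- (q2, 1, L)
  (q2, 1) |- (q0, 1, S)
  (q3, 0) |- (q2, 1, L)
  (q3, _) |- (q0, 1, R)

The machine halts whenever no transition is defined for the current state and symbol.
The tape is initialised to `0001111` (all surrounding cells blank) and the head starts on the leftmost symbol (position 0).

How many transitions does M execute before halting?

5

q0 | __[0]001111   read 0 → write 1, move S, go to q0
q0 | __[1]001111   read 1 → write 1, move L, go to q1
q1 | _[_]1001111   read _ → write 1, move L, go to q3
q3 | [_]11001111   read _ → write 1, move R, go to q0
q0 | 1[1]1001111   read 1 → write 1, move L, go to q1
q1 | [1]11001111
M halts after 5 transitions.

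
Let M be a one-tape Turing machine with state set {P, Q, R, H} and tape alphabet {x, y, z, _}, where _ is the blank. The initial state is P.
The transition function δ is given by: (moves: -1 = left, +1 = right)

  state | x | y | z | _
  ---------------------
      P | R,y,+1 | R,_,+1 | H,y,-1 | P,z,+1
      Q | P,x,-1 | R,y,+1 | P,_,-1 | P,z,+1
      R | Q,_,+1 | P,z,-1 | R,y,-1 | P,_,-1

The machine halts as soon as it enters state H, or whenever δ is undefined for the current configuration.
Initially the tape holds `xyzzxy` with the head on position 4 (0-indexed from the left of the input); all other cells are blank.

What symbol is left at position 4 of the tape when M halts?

state=P head=4 tape=xyzz[x]y   (P,x)→(R,y,+1)
state=R head=5 tape=xyzzy[y]   (R,y)→(P,z,-1)
state=P head=4 tape=xyzz[y]z   (P,y)→(R,_,+1)
state=R head=5 tape=xyzz_[z]   (R,z)→(R,y,-1)
state=R head=4 tape=xyzz[_]y   (R,_)→(P,_,-1)
state=P head=3 tape=xyz[z]_y   (P,z)→(H,y,-1)
state=H head=2 tape=xy[z]y_y
Cell 4 holds _ when M halts.

_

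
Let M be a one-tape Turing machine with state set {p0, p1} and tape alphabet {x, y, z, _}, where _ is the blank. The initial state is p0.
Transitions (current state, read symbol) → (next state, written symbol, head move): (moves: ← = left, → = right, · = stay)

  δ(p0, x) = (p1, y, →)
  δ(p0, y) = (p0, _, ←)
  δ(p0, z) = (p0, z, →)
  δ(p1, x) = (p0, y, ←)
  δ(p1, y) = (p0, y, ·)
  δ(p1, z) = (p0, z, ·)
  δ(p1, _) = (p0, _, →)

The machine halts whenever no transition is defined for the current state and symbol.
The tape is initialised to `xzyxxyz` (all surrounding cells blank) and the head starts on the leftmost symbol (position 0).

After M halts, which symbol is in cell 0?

p0 | [x]zyxxyz   read x → write y, move →, go to p1
p1 | y[z]yxxyz   read z → write z, move ·, go to p0
p0 | y[z]yxxyz   read z → write z, move →, go to p0
p0 | yz[y]xxyz   read y → write _, move ←, go to p0
p0 | y[z]_xxyz   read z → write z, move →, go to p0
p0 | yz[_]xxyz
Cell 0 holds y when M halts.

y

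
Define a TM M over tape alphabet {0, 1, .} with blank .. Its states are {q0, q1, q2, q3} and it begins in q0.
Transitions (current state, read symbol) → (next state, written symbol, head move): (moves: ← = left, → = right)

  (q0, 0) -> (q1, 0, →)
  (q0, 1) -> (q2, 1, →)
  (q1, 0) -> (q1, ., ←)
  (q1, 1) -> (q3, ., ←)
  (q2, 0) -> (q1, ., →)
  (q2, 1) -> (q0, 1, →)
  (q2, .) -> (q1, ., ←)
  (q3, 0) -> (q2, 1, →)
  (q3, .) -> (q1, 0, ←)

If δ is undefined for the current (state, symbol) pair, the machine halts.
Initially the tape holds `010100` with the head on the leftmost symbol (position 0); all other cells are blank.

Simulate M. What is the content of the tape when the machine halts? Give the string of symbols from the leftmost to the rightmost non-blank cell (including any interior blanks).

state=q0 head=0 tape=..[0]10100   (q0,0)→(q1,0,→)
state=q1 head=1 tape=..0[1]0100   (q1,1)→(q3,.,←)
state=q3 head=0 tape=..[0].0100   (q3,0)→(q2,1,→)
state=q2 head=1 tape=..1[.]0100   (q2,.)→(q1,.,←)
state=q1 head=0 tape=..[1].0100   (q1,1)→(q3,.,←)
state=q3 head=-1 tape=.[.]..0100   (q3,.)→(q1,0,←)
state=q1 head=-2 tape=[.]0..0100
The non-blank tape span at halt is 0..0100.

0..0100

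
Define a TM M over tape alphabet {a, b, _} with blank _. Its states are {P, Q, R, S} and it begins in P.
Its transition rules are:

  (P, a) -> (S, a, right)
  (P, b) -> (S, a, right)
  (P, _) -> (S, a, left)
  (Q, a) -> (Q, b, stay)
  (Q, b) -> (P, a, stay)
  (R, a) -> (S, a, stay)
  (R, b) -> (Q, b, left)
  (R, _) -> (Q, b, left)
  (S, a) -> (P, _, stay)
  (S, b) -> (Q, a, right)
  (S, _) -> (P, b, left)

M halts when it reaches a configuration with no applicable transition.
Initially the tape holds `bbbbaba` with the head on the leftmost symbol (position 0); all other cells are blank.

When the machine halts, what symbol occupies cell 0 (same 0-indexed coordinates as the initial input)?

P | [b]bbbaba__   read b → write a, move right, go to S
S | a[b]bbaba__   read b → write a, move right, go to Q
Q | aa[b]baba__   read b → write a, move stay, go to P
P | aa[a]baba__   read a → write a, move right, go to S
S | aaa[b]aba__   read b → write a, move right, go to Q
Q | aaaa[a]ba__   read a → write b, move stay, go to Q
Q | aaaa[b]ba__   read b → write a, move stay, go to P
P | aaaa[a]ba__   read a → write a, move right, go to S
S | aaaaa[b]a__   read b → write a, move right, go to Q
Q | aaaaaa[a]__   read a → write b, move stay, go to Q
Q | aaaaaa[b]__   read b → write a, move stay, go to P
P | aaaaaa[a]__   read a → write a, move right, go to S
S | aaaaaaa[_]_   read _ → write b, move left, go to P
P | aaaaaa[a]b_   read a → write a, move right, go to S
S | aaaaaaa[b]_   read b → write a, move right, go to Q
Q | aaaaaaaa[_]
Cell 0 holds a when M halts.

a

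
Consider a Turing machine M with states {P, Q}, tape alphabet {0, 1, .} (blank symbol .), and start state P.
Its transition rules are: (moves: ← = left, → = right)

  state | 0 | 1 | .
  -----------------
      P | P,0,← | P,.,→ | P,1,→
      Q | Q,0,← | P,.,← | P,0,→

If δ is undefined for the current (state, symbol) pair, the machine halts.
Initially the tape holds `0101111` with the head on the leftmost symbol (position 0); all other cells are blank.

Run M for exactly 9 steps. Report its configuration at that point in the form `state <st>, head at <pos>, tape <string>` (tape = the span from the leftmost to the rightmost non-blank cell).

state P, head at -1, tape 0101111

state=P head=0 tape=.[0]101111   (P,0)→(P,0,←)
state=P head=-1 tape=[.]0101111   (P,.)→(P,1,→)
state=P head=0 tape=1[0]101111   (P,0)→(P,0,←)
state=P head=-1 tape=[1]0101111   (P,1)→(P,.,→)
state=P head=0 tape=.[0]101111   (P,0)→(P,0,←)
state=P head=-1 tape=[.]0101111   (P,.)→(P,1,→)
state=P head=0 tape=1[0]101111   (P,0)→(P,0,←)
state=P head=-1 tape=[1]0101111   (P,1)→(P,.,→)
state=P head=0 tape=.[0]101111   (P,0)→(P,0,←)
state=P head=-1 tape=[.]0101111
After 9 steps: state P, head at -1, tape 0101111.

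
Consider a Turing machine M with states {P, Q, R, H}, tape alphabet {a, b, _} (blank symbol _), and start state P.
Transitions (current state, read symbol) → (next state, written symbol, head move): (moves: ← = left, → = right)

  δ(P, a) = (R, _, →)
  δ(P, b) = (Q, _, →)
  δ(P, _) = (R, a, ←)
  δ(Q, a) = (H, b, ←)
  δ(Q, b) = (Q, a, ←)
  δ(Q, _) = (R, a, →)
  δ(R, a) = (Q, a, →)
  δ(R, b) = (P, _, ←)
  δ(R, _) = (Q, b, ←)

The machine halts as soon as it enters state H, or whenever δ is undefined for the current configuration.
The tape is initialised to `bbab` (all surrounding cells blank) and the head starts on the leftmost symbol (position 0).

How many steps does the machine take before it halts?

P | [b]bab   read b → write _, move →, go to Q
Q | _[b]ab   read b → write a, move ←, go to Q
Q | [_]aab   read _ → write a, move →, go to R
R | a[a]ab   read a → write a, move →, go to Q
Q | aa[a]b   read a → write b, move ←, go to H
H | a[a]bb
M halts after 5 transitions.

5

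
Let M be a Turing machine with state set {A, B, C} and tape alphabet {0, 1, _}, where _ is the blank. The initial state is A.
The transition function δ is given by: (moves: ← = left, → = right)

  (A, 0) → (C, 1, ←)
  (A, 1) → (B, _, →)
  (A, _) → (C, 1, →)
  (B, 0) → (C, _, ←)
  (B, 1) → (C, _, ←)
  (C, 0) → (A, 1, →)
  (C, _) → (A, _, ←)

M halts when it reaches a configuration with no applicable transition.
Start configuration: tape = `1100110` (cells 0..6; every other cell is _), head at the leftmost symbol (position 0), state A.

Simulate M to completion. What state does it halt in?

B

state=A head=0 tape=_[1]100110   (A,1)→(B,_,→)
state=B head=1 tape=__[1]00110   (B,1)→(C,_,←)
state=C head=0 tape=_[_]_00110   (C,_)→(A,_,←)
state=A head=-1 tape=[_]__00110   (A,_)→(C,1,→)
state=C head=0 tape=1[_]_00110   (C,_)→(A,_,←)
state=A head=-1 tape=[1]__00110   (A,1)→(B,_,→)
state=B head=0 tape=_[_]_00110
No transition is defined for (B, _); M halts in state B.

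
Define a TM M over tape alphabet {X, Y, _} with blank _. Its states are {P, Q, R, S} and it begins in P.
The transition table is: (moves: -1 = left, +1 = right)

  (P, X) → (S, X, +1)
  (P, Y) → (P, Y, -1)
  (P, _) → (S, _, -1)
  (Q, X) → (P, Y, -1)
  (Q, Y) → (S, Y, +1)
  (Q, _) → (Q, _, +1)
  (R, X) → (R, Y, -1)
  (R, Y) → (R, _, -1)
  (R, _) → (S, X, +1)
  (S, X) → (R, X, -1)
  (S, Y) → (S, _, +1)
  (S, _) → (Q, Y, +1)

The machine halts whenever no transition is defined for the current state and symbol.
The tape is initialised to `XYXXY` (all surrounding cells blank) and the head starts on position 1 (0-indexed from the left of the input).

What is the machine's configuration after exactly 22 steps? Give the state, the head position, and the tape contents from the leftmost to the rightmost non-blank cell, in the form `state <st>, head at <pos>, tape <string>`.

state R, head at -1, tape XYYXXY

P | _X[Y]XXY   read Y → write Y, move -1, go to P
P | _[X]YXXY   read X → write X, move +1, go to S
S | _X[Y]XXY   read Y → write _, move +1, go to S
S | _X_[X]XY   read X → write X, move -1, go to R
R | _X[_]XXY   read _ → write X, move +1, go to S
S | _XX[X]XY   read X → write X, move -1, go to R
R | _X[X]XXY   read X → write Y, move -1, go to R
R | _[X]YXXY   read X → write Y, move -1, go to R
R | [_]YYXXY   read _ → write X, move +1, go to S
S | X[Y]YXXY   read Y → write _, move +1, go to S
S | X_[Y]XXY   read Y → write _, move +1, go to S
S | X__[X]XY   read X → write X, move -1, go to R
R | X_[_]XXY   read _ → write X, move +1, go to S
S | X_X[X]XY   read X → write X, move -1, go to R
R | X_[X]XXY   read X → write Y, move -1, go to R
R | X[_]YXXY   read _ → write X, move +1, go to S
S | XX[Y]XXY   read Y → write _, move +1, go to S
S | XX_[X]XY   read X → write X, move -1, go to R
R | XX[_]XXY   read _ → write X, move +1, go to S
S | XXX[X]XY   read X → write X, move -1, go to R
R | XX[X]XXY   read X → write Y, move -1, go to R
R | X[X]YXXY   read X → write Y, move -1, go to R
R | [X]YYXXY
After 22 steps: state R, head at -1, tape XYYXXY.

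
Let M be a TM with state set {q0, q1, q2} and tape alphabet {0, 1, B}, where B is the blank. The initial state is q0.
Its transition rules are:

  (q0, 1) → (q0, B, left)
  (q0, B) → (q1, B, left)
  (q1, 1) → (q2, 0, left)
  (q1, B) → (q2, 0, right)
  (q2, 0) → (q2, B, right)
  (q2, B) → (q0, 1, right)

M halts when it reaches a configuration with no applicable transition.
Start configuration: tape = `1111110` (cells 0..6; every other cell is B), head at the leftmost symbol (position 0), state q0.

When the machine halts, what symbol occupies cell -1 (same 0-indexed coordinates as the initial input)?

1

q0 | BB[1]111110   read 1 → write B, move left, go to q0
q0 | B[B]B111110   read B → write B, move left, go to q1
q1 | [B]BB111110   read B → write 0, move right, go to q2
q2 | 0[B]B111110   read B → write 1, move right, go to q0
q0 | 01[B]111110   read B → write B, move left, go to q1
q1 | 0[1]B111110   read 1 → write 0, move left, go to q2
q2 | [0]0B111110   read 0 → write B, move right, go to q2
q2 | B[0]B111110   read 0 → write B, move right, go to q2
q2 | BB[B]111110   read B → write 1, move right, go to q0
q0 | BB1[1]11110   read 1 → write B, move left, go to q0
q0 | BB[1]B11110   read 1 → write B, move left, go to q0
q0 | B[B]BB11110   read B → write B, move left, go to q1
q1 | [B]BBB11110   read B → write 0, move right, go to q2
q2 | 0[B]BB11110   read B → write 1, move right, go to q0
q0 | 01[B]B11110   read B → write B, move left, go to q1
q1 | 0[1]BB11110   read 1 → write 0, move left, go to q2
q2 | [0]0BB11110   read 0 → write B, move right, go to q2
q2 | B[0]BB11110   read 0 → write B, move right, go to q2
q2 | BB[B]B11110   read B → write 1, move right, go to q0
q0 | BB1[B]11110   read B → write B, move left, go to q1
q1 | BB[1]B11110   read 1 → write 0, move left, go to q2
q2 | B[B]0B11110   read B → write 1, move right, go to q0
q0 | B1[0]B11110
Cell -1 holds 1 when M halts.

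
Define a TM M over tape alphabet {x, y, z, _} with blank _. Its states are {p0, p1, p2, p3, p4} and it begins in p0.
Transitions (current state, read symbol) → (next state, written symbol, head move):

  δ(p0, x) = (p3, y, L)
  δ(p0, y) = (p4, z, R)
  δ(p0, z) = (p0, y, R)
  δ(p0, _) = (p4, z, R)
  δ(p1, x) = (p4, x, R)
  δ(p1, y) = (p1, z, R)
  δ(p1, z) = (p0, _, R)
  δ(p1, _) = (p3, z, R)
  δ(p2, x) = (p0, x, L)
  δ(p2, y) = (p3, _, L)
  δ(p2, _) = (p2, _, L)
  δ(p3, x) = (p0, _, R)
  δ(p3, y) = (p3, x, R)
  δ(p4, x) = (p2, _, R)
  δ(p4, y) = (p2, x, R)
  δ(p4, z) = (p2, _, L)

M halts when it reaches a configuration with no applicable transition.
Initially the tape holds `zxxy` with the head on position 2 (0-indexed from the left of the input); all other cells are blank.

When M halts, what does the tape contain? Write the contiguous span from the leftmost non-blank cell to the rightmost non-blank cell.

p0 | zx[x]y_   read x → write y, move L, go to p3
p3 | z[x]yy_   read x → write _, move R, go to p0
p0 | z_[y]y_   read y → write z, move R, go to p4
p4 | z_z[y]_   read y → write x, move R, go to p2
p2 | z_zx[_]   read _ → write _, move L, go to p2
p2 | z_z[x]_   read x → write x, move L, go to p0
p0 | z_[z]x_   read z → write y, move R, go to p0
p0 | z_y[x]_   read x → write y, move L, go to p3
p3 | z_[y]y_   read y → write x, move R, go to p3
p3 | z_x[y]_   read y → write x, move R, go to p3
p3 | z_xx[_]
The non-blank tape span at halt is z_xx.

z_xx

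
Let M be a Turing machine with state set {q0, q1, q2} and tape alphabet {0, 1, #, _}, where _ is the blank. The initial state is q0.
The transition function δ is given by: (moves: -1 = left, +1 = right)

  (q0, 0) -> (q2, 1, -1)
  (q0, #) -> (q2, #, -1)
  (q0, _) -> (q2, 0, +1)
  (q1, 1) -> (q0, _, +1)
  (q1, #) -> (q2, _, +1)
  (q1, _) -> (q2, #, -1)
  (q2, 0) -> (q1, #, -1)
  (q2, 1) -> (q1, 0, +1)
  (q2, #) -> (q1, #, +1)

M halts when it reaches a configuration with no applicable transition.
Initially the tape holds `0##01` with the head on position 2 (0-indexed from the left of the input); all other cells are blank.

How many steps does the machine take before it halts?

state=q0 head=2 tape=0#[#]01__   (q0,#)→(q2,#,-1)
state=q2 head=1 tape=0[#]#01__   (q2,#)→(q1,#,+1)
state=q1 head=2 tape=0#[#]01__   (q1,#)→(q2,_,+1)
state=q2 head=3 tape=0#_[0]1__   (q2,0)→(q1,#,-1)
state=q1 head=2 tape=0#[_]#1__   (q1,_)→(q2,#,-1)
state=q2 head=1 tape=0[#]##1__   (q2,#)→(q1,#,+1)
state=q1 head=2 tape=0#[#]#1__   (q1,#)→(q2,_,+1)
state=q2 head=3 tape=0#_[#]1__   (q2,#)→(q1,#,+1)
state=q1 head=4 tape=0#_#[1]__   (q1,1)→(q0,_,+1)
state=q0 head=5 tape=0#_#_[_]_   (q0,_)→(q2,0,+1)
state=q2 head=6 tape=0#_#_0[_]
M halts after 10 transitions.

10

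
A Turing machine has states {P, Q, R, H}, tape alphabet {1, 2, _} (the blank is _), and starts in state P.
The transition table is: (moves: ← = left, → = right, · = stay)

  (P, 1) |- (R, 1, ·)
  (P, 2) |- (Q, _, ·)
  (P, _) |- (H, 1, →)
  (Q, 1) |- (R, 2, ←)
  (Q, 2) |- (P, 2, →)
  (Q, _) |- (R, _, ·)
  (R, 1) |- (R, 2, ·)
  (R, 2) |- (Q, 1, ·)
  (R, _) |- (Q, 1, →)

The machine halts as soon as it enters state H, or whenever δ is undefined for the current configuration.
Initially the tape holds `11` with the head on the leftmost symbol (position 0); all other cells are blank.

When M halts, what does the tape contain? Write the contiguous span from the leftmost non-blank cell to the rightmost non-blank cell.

state=P head=0 tape=__[1]1__   (P,1)→(R,1,·)
state=R head=0 tape=__[1]1__   (R,1)→(R,2,·)
state=R head=0 tape=__[2]1__   (R,2)→(Q,1,·)
state=Q head=0 tape=__[1]1__   (Q,1)→(R,2,←)
state=R head=-1 tape=_[_]21__   (R,_)→(Q,1,→)
state=Q head=0 tape=_1[2]1__   (Q,2)→(P,2,→)
state=P head=1 tape=_12[1]__   (P,1)→(R,1,·)
state=R head=1 tape=_12[1]__   (R,1)→(R,2,·)
state=R head=1 tape=_12[2]__   (R,2)→(Q,1,·)
state=Q head=1 tape=_12[1]__   (Q,1)→(R,2,←)
state=R head=0 tape=_1[2]2__   (R,2)→(Q,1,·)
state=Q head=0 tape=_1[1]2__   (Q,1)→(R,2,←)
state=R head=-1 tape=_[1]22__   (R,1)→(R,2,·)
state=R head=-1 tape=_[2]22__   (R,2)→(Q,1,·)
state=Q head=-1 tape=_[1]22__   (Q,1)→(R,2,←)
state=R head=-2 tape=[_]222__   (R,_)→(Q,1,→)
state=Q head=-1 tape=1[2]22__   (Q,2)→(P,2,→)
state=P head=0 tape=12[2]2__   (P,2)→(Q,_,·)
state=Q head=0 tape=12[_]2__   (Q,_)→(R,_,·)
state=R head=0 tape=12[_]2__   (R,_)→(Q,1,→)
state=Q head=1 tape=121[2]__   (Q,2)→(P,2,→)
state=P head=2 tape=1212[_]_   (P,_)→(H,1,→)
state=H head=3 tape=12121[_]
The non-blank tape span at halt is 12121.

12121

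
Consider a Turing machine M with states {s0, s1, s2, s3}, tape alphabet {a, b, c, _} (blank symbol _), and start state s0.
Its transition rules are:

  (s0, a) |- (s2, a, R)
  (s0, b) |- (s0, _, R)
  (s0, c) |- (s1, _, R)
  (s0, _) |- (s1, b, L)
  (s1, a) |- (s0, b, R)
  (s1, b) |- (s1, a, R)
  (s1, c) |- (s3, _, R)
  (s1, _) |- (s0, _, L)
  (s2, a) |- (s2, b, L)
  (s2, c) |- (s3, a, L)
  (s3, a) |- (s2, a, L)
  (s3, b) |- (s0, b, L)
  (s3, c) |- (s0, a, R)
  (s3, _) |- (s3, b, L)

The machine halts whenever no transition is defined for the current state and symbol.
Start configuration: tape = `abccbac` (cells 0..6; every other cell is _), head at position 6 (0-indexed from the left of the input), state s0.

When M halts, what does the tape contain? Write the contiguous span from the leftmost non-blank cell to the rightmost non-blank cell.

aaaa_bbb

s0 | abccba[c]_   read c → write _, move R, go to s1
s1 | abccba_[_]   read _ → write _, move L, go to s0
s0 | abccba[_]_   read _ → write b, move L, go to s1
s1 | abccb[a]b_   read a → write b, move R, go to s0
s0 | abccbb[b]_   read b → write _, move R, go to s0
s0 | abccbb_[_]   read _ → write b, move L, go to s1
s1 | abccbb[_]b   read _ → write _, move L, go to s0
s0 | abccb[b]_b   read b → write _, move R, go to s0
s0 | abccb_[_]b   read _ → write b, move L, go to s1
s1 | abccb[_]bb   read _ → write _, move L, go to s0
s0 | abcc[b]_bb   read b → write _, move R, go to s0
s0 | abcc_[_]bb   read _ → write b, move L, go to s1
s1 | abcc[_]bbb   read _ → write _, move L, go to s0
s0 | abc[c]_bbb   read c → write _, move R, go to s1
s1 | abc_[_]bbb   read _ → write _, move L, go to s0
s0 | abc[_]_bbb   read _ → write b, move L, go to s1
s1 | ab[c]b_bbb   read c → write _, move R, go to s3
s3 | ab_[b]_bbb   read b → write b, move L, go to s0
s0 | ab[_]b_bbb   read _ → write b, move L, go to s1
s1 | a[b]bb_bbb   read b → write a, move R, go to s1
s1 | aa[b]b_bbb   read b → write a, move R, go to s1
s1 | aaa[b]_bbb   read b → write a, move R, go to s1
s1 | aaaa[_]bbb   read _ → write _, move L, go to s0
s0 | aaa[a]_bbb   read a → write a, move R, go to s2
s2 | aaaa[_]bbb
The non-blank tape span at halt is aaaa_bbb.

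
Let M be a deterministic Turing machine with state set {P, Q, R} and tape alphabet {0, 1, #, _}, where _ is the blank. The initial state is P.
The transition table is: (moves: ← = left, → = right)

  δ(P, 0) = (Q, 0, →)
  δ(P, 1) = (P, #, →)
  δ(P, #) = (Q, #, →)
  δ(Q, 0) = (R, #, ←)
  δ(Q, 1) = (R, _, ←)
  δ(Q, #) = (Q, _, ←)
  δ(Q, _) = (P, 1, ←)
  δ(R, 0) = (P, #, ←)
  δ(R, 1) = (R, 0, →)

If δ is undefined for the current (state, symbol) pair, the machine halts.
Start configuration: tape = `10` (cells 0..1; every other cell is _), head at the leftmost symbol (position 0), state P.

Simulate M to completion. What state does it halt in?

state=P head=0 tape=__[1]0_   (P,1)→(P,#,→)
state=P head=1 tape=__#[0]_   (P,0)→(Q,0,→)
state=Q head=2 tape=__#0[_]   (Q,_)→(P,1,←)
state=P head=1 tape=__#[0]1   (P,0)→(Q,0,→)
state=Q head=2 tape=__#0[1]   (Q,1)→(R,_,←)
state=R head=1 tape=__#[0]_   (R,0)→(P,#,←)
state=P head=0 tape=__[#]#_   (P,#)→(Q,#,→)
state=Q head=1 tape=__#[#]_   (Q,#)→(Q,_,←)
state=Q head=0 tape=__[#]__   (Q,#)→(Q,_,←)
state=Q head=-1 tape=_[_]___   (Q,_)→(P,1,←)
state=P head=-2 tape=[_]1___
No transition is defined for (P, _); M halts in state P.

P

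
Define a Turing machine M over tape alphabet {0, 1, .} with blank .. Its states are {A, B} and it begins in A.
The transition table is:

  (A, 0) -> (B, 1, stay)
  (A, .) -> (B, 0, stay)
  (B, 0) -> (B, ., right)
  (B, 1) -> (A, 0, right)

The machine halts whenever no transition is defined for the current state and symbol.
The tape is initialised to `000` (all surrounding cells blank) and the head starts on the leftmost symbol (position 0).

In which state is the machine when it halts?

state=A head=0 tape=[0]00..   (A,0)→(B,1,stay)
state=B head=0 tape=[1]00..   (B,1)→(A,0,right)
state=A head=1 tape=0[0]0..   (A,0)→(B,1,stay)
state=B head=1 tape=0[1]0..   (B,1)→(A,0,right)
state=A head=2 tape=00[0]..   (A,0)→(B,1,stay)
state=B head=2 tape=00[1]..   (B,1)→(A,0,right)
state=A head=3 tape=000[.].   (A,.)→(B,0,stay)
state=B head=3 tape=000[0].   (B,0)→(B,.,right)
state=B head=4 tape=000.[.]
No transition is defined for (B, .); M halts in state B.

B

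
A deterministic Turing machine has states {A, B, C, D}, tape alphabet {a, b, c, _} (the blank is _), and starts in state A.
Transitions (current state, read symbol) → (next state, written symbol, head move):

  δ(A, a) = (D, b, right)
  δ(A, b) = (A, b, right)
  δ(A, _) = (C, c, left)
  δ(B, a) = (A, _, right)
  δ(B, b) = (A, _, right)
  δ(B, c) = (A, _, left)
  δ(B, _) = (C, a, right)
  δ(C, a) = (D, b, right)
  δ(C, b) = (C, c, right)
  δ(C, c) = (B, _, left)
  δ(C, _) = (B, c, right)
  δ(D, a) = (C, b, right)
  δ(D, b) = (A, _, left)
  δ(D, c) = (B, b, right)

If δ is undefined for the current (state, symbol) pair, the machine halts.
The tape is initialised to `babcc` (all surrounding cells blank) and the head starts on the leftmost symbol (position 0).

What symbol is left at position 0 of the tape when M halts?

A | __[b]abcc   read b → write b, move right, go to A
A | __b[a]bcc   read a → write b, move right, go to D
D | __bb[b]cc   read b → write _, move left, go to A
A | __b[b]_cc   read b → write b, move right, go to A
A | __bb[_]cc   read _ → write c, move left, go to C
C | __b[b]ccc   read b → write c, move right, go to C
C | __bc[c]cc   read c → write _, move left, go to B
B | __b[c]_cc   read c → write _, move left, go to A
A | __[b]__cc   read b → write b, move right, go to A
A | __b[_]_cc   read _ → write c, move left, go to C
C | __[b]c_cc   read b → write c, move right, go to C
C | __c[c]_cc   read c → write _, move left, go to B
B | __[c]__cc   read c → write _, move left, go to A
A | _[_]___cc   read _ → write c, move left, go to C
C | [_]c___cc   read _ → write c, move right, go to B
B | c[c]___cc   read c → write _, move left, go to A
A | [c]____cc
Cell 0 holds _ when M halts.

_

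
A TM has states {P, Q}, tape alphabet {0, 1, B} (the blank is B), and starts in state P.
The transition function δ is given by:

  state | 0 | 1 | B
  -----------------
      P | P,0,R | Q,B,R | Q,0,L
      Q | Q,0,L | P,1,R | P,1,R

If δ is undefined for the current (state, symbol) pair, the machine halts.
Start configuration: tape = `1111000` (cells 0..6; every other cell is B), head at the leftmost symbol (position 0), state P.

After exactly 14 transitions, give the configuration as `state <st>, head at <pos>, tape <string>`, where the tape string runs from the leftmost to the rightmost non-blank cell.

state P, head at 6, tape 1B10000

P | [1]111000B   read 1 → write B, move R, go to Q
Q | B[1]11000B   read 1 → write 1, move R, go to P
P | B1[1]1000B   read 1 → write B, move R, go to Q
Q | B1B[1]000B   read 1 → write 1, move R, go to P
P | B1B1[0]00B   read 0 → write 0, move R, go to P
P | B1B10[0]0B   read 0 → write 0, move R, go to P
P | B1B100[0]B   read 0 → write 0, move R, go to P
P | B1B1000[B]   read B → write 0, move L, go to Q
Q | B1B100[0]0   read 0 → write 0, move L, go to Q
Q | B1B10[0]00   read 0 → write 0, move L, go to Q
Q | B1B1[0]000   read 0 → write 0, move L, go to Q
Q | B1B[1]0000   read 1 → write 1, move R, go to P
P | B1B1[0]000   read 0 → write 0, move R, go to P
P | B1B10[0]00   read 0 → write 0, move R, go to P
P | B1B100[0]0
After 14 steps: state P, head at 6, tape 1B10000.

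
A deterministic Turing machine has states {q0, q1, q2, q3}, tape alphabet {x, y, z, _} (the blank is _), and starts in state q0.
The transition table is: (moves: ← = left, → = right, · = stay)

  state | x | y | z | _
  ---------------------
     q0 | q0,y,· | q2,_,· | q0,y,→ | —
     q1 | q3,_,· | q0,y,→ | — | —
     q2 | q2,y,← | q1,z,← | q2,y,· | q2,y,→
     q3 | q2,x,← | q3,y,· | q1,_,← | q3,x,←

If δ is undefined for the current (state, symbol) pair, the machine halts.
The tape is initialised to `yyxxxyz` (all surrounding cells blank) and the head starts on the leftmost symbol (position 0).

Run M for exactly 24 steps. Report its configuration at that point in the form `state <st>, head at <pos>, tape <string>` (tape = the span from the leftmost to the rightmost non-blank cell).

state=q0 head=0 tape=[y]yxxxyz_   (q0,y)→(q2,_,·)
state=q2 head=0 tape=[_]yxxxyz_   (q2,_)→(q2,y,→)
state=q2 head=1 tape=y[y]xxxyz_   (q2,y)→(q1,z,←)
state=q1 head=0 tape=[y]zxxxyz_   (q1,y)→(q0,y,→)
state=q0 head=1 tape=y[z]xxxyz_   (q0,z)→(q0,y,→)
state=q0 head=2 tape=yy[x]xxyz_   (q0,x)→(q0,y,·)
state=q0 head=2 tape=yy[y]xxyz_   (q0,y)→(q2,_,·)
state=q2 head=2 tape=yy[_]xxyz_   (q2,_)→(q2,y,→)
state=q2 head=3 tape=yyy[x]xyz_   (q2,x)→(q2,y,←)
state=q2 head=2 tape=yy[y]yxyz_   (q2,y)→(q1,z,←)
state=q1 head=1 tape=y[y]zyxyz_   (q1,y)→(q0,y,→)
state=q0 head=2 tape=yy[z]yxyz_   (q0,z)→(q0,y,→)
state=q0 head=3 tape=yyy[y]xyz_   (q0,y)→(q2,_,·)
state=q2 head=3 tape=yyy[_]xyz_   (q2,_)→(q2,y,→)
state=q2 head=4 tape=yyyy[x]yz_   (q2,x)→(q2,y,←)
state=q2 head=3 tape=yyy[y]yyz_   (q2,y)→(q1,z,←)
state=q1 head=2 tape=yy[y]zyyz_   (q1,y)→(q0,y,→)
state=q0 head=3 tape=yyy[z]yyz_   (q0,z)→(q0,y,→)
state=q0 head=4 tape=yyyy[y]yz_   (q0,y)→(q2,_,·)
state=q2 head=4 tape=yyyy[_]yz_   (q2,_)→(q2,y,→)
state=q2 head=5 tape=yyyyy[y]z_   (q2,y)→(q1,z,←)
state=q1 head=4 tape=yyyy[y]zz_   (q1,y)→(q0,y,→)
state=q0 head=5 tape=yyyyy[z]z_   (q0,z)→(q0,y,→)
state=q0 head=6 tape=yyyyyy[z]_   (q0,z)→(q0,y,→)
state=q0 head=7 tape=yyyyyyy[_]
After 24 steps: state q0, head at 7, tape yyyyyyy.

state q0, head at 7, tape yyyyyyy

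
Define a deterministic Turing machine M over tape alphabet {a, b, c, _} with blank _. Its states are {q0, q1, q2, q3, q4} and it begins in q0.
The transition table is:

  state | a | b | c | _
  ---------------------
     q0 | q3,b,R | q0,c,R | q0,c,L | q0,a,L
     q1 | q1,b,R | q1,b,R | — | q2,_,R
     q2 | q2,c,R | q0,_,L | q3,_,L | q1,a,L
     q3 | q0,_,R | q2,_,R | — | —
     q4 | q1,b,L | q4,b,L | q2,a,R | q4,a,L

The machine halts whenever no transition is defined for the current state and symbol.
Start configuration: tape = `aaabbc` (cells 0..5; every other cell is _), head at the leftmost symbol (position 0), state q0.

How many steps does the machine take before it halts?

state=q0 head=0 tape=[a]aabbc   (q0,a)→(q3,b,R)
state=q3 head=1 tape=b[a]abbc   (q3,a)→(q0,_,R)
state=q0 head=2 tape=b_[a]bbc   (q0,a)→(q3,b,R)
state=q3 head=3 tape=b_b[b]bc   (q3,b)→(q2,_,R)
state=q2 head=4 tape=b_b_[b]c   (q2,b)→(q0,_,L)
state=q0 head=3 tape=b_b[_]_c   (q0,_)→(q0,a,L)
state=q0 head=2 tape=b_[b]a_c   (q0,b)→(q0,c,R)
state=q0 head=3 tape=b_c[a]_c   (q0,a)→(q3,b,R)
state=q3 head=4 tape=b_cb[_]c
M halts after 8 transitions.

8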